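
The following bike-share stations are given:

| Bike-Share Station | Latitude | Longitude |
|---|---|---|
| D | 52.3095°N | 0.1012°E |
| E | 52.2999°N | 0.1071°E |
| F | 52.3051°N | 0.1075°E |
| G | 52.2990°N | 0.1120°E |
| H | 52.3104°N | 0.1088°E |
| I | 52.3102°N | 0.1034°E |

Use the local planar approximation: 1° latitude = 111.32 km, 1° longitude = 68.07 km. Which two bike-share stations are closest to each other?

D and I

Pairwise distances:
D–E: √((-0.0096·111.32)² + (0.0059·68.07)²) = √(1.142060 + 0.161293) = 1.1416 km
D–F: √((-0.0044·111.32)² + (0.0063·68.07)²) = √(0.239912 + 0.183905) = 0.6510 km
D–G: √((-0.0105·111.32)² + (0.0108·68.07)²) = √(1.366234 + 0.540454) = 1.3808 km
D–H: √((0.0009·111.32)² + (0.0076·68.07)²) = √(0.010038 + 0.267632) = 0.5269 km
D–I: √((0.0007·111.32)² + (0.0022·68.07)²) = √(0.006072 + 0.022426) = 0.1688 km
E–F: √((0.0052·111.32)² + (0.0004·68.07)²) = √(0.335084 + 0.000741) = 0.5795 km
E–G: √((-0.0009·111.32)² + (0.0049·68.07)²) = √(0.010038 + 0.111251) = 0.3483 km
E–H: √((0.0105·111.32)² + (0.0017·68.07)²) = √(1.366234 + 0.013391) = 1.1746 km
E–I: √((0.0103·111.32)² + (-0.0037·68.07)²) = √(1.314682 + 0.063433) = 1.1739 km
F–G: √((-0.0061·111.32)² + (0.0045·68.07)²) = √(0.461112 + 0.093829) = 0.7449 km
F–H: √((0.0053·111.32)² + (0.0013·68.07)²) = √(0.348095 + 0.007831) = 0.5966 km
F–I: √((0.0051·111.32)² + (-0.0041·68.07)²) = √(0.322320 + 0.077890) = 0.6326 km
G–H: √((0.0114·111.32)² + (-0.0032·68.07)²) = √(1.610483 + 0.047447) = 1.2876 km
G–I: √((0.0112·111.32)² + (-0.0086·68.07)²) = √(1.554470 + 0.342696) = 1.3774 km
H–I: √((-0.0002·111.32)² + (-0.0054·68.07)²) = √(0.000496 + 0.135114) = 0.3683 km
Closest pair: D–I at 0.1688 km.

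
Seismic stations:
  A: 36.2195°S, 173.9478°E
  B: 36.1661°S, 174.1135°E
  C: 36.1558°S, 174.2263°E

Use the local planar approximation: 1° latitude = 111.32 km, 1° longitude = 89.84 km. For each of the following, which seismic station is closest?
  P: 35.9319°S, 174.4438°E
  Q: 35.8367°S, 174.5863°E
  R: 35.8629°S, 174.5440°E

P→C; Q→C; R→C

P at 35.9319°S, 174.4438°E:
  A: 54.8694 km
  B: 39.5001 km
  C: 31.6710 km
  → nearest: C (31.6710 km)
Q at 35.8367°S, 174.5863°E:
  A: 71.4590 km
  B: 56.1145 km
  C: 48.0402 km
  → nearest: C (48.0402 km)
R at 35.8629°S, 174.5440°E:
  A: 66.6692 km
  B: 51.3328 km
  C: 43.3334 km
  → nearest: C (43.3334 km)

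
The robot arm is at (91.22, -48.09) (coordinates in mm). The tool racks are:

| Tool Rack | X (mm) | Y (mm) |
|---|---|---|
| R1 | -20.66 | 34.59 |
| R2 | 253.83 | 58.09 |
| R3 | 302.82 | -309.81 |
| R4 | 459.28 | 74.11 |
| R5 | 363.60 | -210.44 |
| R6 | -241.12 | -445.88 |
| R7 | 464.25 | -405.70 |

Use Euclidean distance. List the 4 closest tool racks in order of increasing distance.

R1, R2, R5, R3

Distances from (91.22, -48.09):
R1: 139.12 mm
R2: 194.21 mm
R3: 336.56 mm
R4: 387.82 mm
R5: 317.09 mm
R6: 518.35 mm
R7: 516.76 mm
Sorted: R1 (139.12 mm) < R2 (194.21 mm) < R5 (317.09 mm) < R3 (336.56 mm) < R4 (387.82 mm) < R7 (516.76 mm) < …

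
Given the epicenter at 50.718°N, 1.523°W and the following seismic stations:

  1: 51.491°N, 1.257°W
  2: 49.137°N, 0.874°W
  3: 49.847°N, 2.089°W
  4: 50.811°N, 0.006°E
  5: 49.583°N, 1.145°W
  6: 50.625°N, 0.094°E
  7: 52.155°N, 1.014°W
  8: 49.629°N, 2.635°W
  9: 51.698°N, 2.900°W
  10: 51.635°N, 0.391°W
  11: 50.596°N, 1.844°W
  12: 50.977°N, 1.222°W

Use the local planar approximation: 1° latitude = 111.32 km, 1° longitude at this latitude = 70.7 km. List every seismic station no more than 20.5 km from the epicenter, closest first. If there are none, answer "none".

none

Distances from 50.718°N, 1.523°W:
1: √((0.773·111.32)² + (0.266·70.7)²) = √(7404.66446 + 353.67316) = 88.081 km
2: √((-1.581·111.32)² + (0.649·70.7)²) = √(30974.91585 + 2105.36899) = 181.880 km
3: √((-0.871·111.32)² + (-0.566·70.7)²) = √(9401.18730 + 1601.29626) = 104.893 km
4: √((0.093·111.32)² + (1.529·70.7)²) = √(107.17964 + 11685.67486) = 108.595 km
5: √((-1.135·111.32)² + (0.378·70.7)²) = √(15963.86764 + 714.20425) = 129.144 km
6: √((-0.093·111.32)² + (1.617·70.7)²) = √(107.17964 + 13069.49682) = 114.790 km
7: √((1.437·111.32)² + (0.509·70.7)²) = √(25589.38990 + 1295.01379) = 163.965 km
8: √((-1.089·111.32)² + (-1.112·70.7)²) = √(14696.10191 + 6180.85282) = 144.489 km
9: √((0.980·111.32)² + (-1.377·70.7)²) = √(11901.41356 + 9477.78185) = 146.216 km
10: √((0.917·111.32)² + (1.132·70.7)²) = √(10420.41623 + 6405.18505) = 129.714 km
11: √((-0.122·111.32)² + (-0.321·70.7)²) = √(184.44465 + 515.04941) = 26.448 km
12: √((0.259·111.32)² + (0.301·70.7)²) = √(831.27730 + 452.86819) = 35.835 km
Threshold 20.5 km: none within range.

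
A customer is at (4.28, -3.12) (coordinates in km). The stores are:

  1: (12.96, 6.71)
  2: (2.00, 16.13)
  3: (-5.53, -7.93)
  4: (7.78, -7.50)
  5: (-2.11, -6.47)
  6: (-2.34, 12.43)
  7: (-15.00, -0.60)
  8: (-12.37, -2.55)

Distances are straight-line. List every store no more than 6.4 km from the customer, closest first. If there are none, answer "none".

4

Distances from (4.28, -3.12):
1: √((8.68)² + (9.83)²) = √(75.3424 + 96.6289) = 13.11 km
2: √((-2.28)² + (19.25)²) = √(5.1984 + 370.5625) = 19.38 km
3: √((-9.81)² + (-4.81)²) = √(96.2361 + 23.1361) = 10.93 km
4: √((3.50)² + (-4.38)²) = √(12.2500 + 19.1844) = 5.61 km
5: √((-6.39)² + (-3.35)²) = √(40.8321 + 11.2225) = 7.21 km
6: √((-6.62)² + (15.55)²) = √(43.8244 + 241.8025) = 16.90 km
7: √((-19.28)² + (2.52)²) = √(371.7184 + 6.3504) = 19.44 km
8: √((-16.65)² + (0.57)²) = √(277.2225 + 0.3249) = 16.66 km
Threshold 6.4 km: 4 (5.61 km) is within range.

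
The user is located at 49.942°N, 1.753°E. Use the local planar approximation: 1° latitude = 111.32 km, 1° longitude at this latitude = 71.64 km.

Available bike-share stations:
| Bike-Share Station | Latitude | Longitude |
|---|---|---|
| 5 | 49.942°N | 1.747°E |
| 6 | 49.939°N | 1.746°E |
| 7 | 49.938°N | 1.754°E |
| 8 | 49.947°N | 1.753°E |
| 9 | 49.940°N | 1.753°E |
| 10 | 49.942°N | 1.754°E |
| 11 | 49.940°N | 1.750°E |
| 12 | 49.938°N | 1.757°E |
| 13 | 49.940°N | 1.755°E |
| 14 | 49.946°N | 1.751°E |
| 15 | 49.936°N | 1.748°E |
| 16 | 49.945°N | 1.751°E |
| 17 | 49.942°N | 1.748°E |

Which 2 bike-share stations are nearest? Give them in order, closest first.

10, 9

Distances from 49.942°N, 1.753°E:
5: 0.430 km
6: 0.603 km
7: 0.451 km
8: 0.557 km
9: 0.223 km
10: 0.072 km
11: 0.309 km
12: 0.530 km
13: 0.265 km
14: 0.468 km
15: 0.758 km
16: 0.363 km
17: 0.358 km
Sorted: 10 (0.072 km) < 9 (0.223 km) < 13 (0.265 km) < 11 (0.309 km) < …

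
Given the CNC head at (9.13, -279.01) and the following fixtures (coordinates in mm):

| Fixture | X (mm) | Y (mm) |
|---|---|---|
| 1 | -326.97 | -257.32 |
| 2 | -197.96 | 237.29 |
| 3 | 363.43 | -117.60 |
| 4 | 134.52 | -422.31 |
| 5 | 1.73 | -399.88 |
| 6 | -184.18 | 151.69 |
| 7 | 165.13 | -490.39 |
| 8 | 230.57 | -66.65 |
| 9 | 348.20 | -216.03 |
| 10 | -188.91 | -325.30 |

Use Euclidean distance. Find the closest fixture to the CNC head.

5

Distances from (9.13, -279.01):
1: √((-336.10)² + (21.69)²) = √(112963.2100 + 470.4561) = 336.80 mm
2: √((-207.09)² + (516.30)²) = √(42886.2681 + 266565.6900) = 556.28 mm
3: √((354.30)² + (161.41)²) = √(125528.4900 + 26053.1881) = 389.33 mm
4: √((125.39)² + (-143.30)²) = √(15722.6521 + 20534.8900) = 190.41 mm
5: √((-7.40)² + (-120.87)²) = √(54.7600 + 14609.5569) = 121.10 mm
6: √((-193.31)² + (430.70)²) = √(37368.7561 + 185502.4900) = 472.09 mm
7: √((156.00)² + (-211.38)²) = √(24336.0000 + 44681.5044) = 262.71 mm
8: √((221.44)² + (212.36)²) = √(49035.6736 + 45096.7696) = 306.81 mm
9: √((339.07)² + (62.98)²) = √(114968.4649 + 3966.4804) = 344.87 mm
10: √((-198.04)² + (-46.29)²) = √(39219.8416 + 2142.7641) = 203.38 mm
Minimum: 5 at 121.10 mm.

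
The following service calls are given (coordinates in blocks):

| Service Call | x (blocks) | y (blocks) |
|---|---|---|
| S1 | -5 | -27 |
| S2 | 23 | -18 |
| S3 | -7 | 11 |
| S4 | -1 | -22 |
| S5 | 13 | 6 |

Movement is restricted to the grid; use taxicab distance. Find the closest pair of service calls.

S1 and S4

Pairwise distances:
S1–S2: |28| + |9| = 28 + 9 = 37 blocks
S1–S3: |-2| + |38| = 2 + 38 = 40 blocks
S1–S4: |4| + |5| = 4 + 5 = 9 blocks
S1–S5: |18| + |33| = 18 + 33 = 51 blocks
S2–S3: |-30| + |29| = 30 + 29 = 59 blocks
S2–S4: |-24| + |-4| = 24 + 4 = 28 blocks
S2–S5: |-10| + |24| = 10 + 24 = 34 blocks
S3–S4: |6| + |-33| = 6 + 33 = 39 blocks
S3–S5: |20| + |-5| = 20 + 5 = 25 blocks
S4–S5: |14| + |28| = 14 + 28 = 42 blocks
Closest pair: S1–S4 at 9 blocks.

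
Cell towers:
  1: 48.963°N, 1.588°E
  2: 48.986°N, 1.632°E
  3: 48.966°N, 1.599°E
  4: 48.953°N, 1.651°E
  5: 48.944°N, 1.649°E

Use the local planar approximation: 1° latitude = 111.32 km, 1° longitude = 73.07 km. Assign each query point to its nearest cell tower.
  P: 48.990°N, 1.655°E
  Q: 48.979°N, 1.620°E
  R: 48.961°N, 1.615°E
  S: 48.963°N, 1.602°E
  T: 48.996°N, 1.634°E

P at 48.990°N, 1.655°E:
  1: √((-0.027·111.32)² + (-0.067·73.07)²) = √(9.03387 + 23.96778) = 5.745 km
  2: √((-0.004·111.32)² + (-0.023·73.07)²) = √(0.19827 + 2.82445) = 1.739 km
  3: √((-0.024·111.32)² + (-0.056·73.07)²) = √(7.13787 + 16.74381) = 4.887 km
  4: √((-0.037·111.32)² + (-0.004·73.07)²) = √(16.96484 + 0.08543) = 4.129 km
  5: √((-0.046·111.32)² + (-0.006·73.07)²) = √(26.22177 + 0.19221) = 5.139 km
  → nearest: 2 (1.739 km)
Q at 48.979°N, 1.620°E:
  1: √((-0.016·111.32)² + (-0.032·73.07)²) = √(3.17239 + 5.46737) = 2.939 km
  2: √((0.007·111.32)² + (0.012·73.07)²) = √(0.60721 + 0.76885) = 1.173 km
  3: √((-0.013·111.32)² + (-0.021·73.07)²) = √(2.09427 + 2.35460) = 2.109 km
  4: √((-0.026·111.32)² + (0.031·73.07)²) = √(8.37709 + 5.13100) = 3.675 km
  5: √((-0.035·111.32)² + (0.029·73.07)²) = √(15.18037 + 4.49029) = 4.435 km
  → nearest: 2 (1.173 km)
R at 48.961°N, 1.615°E:
  1: √((0.002·111.32)² + (-0.027·73.07)²) = √(0.04957 + 3.89229) = 1.985 km
  2: √((0.025·111.32)² + (0.017·73.07)²) = √(7.74509 + 1.54304) = 3.048 km
  3: √((0.005·111.32)² + (-0.016·73.07)²) = √(0.30980 + 1.36684) = 1.295 km
  4: √((-0.008·111.32)² + (0.036·73.07)²) = √(0.79310 + 6.91964) = 2.777 km
  5: √((-0.017·111.32)² + (0.034·73.07)²) = √(3.58133 + 6.17214) = 3.123 km
  → nearest: 3 (1.295 km)
S at 48.963°N, 1.602°E:
  1: √((0.000·111.32)² + (-0.014·73.07)²) = √(0.00000 + 1.04649) = 1.023 km
  2: √((0.023·111.32)² + (0.030·73.07)²) = √(6.55544 + 4.80530) = 3.371 km
  3: √((0.003·111.32)² + (-0.003·73.07)²) = √(0.11153 + 0.04805) = 0.399 km
  4: √((-0.010·111.32)² + (0.049·73.07)²) = √(1.23921 + 12.81948) = 3.749 km
  5: √((-0.019·111.32)² + (0.047·73.07)²) = √(4.47356 + 11.79435) = 4.033 km
  → nearest: 3 (0.399 km)
T at 48.996°N, 1.634°E:
  1: √((-0.033·111.32)² + (-0.046·73.07)²) = √(13.49504 + 11.29780) = 4.979 km
  2: √((-0.010·111.32)² + (-0.002·73.07)²) = √(1.23921 + 0.02136) = 1.123 km
  3: √((-0.030·111.32)² + (-0.035·73.07)²) = √(11.15293 + 6.54055) = 4.206 km
  4: √((-0.043·111.32)² + (0.017·73.07)²) = √(22.91307 + 1.54304) = 4.945 km
  5: √((-0.052·111.32)² + (0.015·73.07)²) = √(33.50835 + 1.20133) = 5.891 km
  → nearest: 2 (1.123 km)

P→2; Q→2; R→3; S→3; T→2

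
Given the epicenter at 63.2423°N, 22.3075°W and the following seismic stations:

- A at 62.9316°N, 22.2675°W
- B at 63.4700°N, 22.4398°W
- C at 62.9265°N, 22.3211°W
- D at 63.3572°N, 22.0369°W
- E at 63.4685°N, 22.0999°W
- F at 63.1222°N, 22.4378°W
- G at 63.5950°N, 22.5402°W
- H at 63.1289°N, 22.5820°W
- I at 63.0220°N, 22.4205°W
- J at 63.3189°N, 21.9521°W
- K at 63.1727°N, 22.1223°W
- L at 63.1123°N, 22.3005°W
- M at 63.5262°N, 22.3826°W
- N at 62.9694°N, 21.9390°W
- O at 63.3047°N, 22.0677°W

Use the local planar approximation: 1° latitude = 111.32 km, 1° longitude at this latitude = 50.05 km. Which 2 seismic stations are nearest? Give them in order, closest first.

K, O

Distances from 63.2423°N, 22.3075°W:
A: √((-0.3107·111.32)² + (0.0400·50.05)²) = √(1196.269147 + 4.008004) = 34.6450 km
B: √((0.2277·111.32)² + (-0.1323·50.05)²) = √(642.499001 + 43.845785) = 26.1982 km
C: √((-0.3158·111.32)² + (-0.0136·50.05)²) = √(1235.863900 + 0.463325) = 35.1614 km
D: √((0.1149·111.32)² + (0.2706·50.05)²) = √(163.601188 + 183.427205) = 18.6287 km
E: √((0.2262·111.32)² + (0.2076·50.05)²) = √(634.061811 + 107.959997) = 27.2401 km
F: √((-0.1201·111.32)² + (-0.1303·50.05)²) = √(178.744386 + 42.530158) = 14.8753 km
G: √((0.3527·111.32)² + (-0.2327·50.05)²) = √(1541.548932 + 135.644107) = 40.9535 km
H: √((-0.1134·111.32)² + (-0.2745·50.05)²) = √(159.357499 + 188.752565) = 18.6577 km
I: √((-0.2203·111.32)² + (-0.1130·50.05)²) = √(601.416570 + 31.986377) = 25.1675 km
J: √((0.0766·111.32)² + (0.3554·50.05)²) = √(72.711639 + 316.404762) = 19.7260 km
K: √((-0.0696·111.32)² + (0.1852·50.05)²) = √(60.029521 + 85.919181) = 12.0809 km
L: √((-0.1300·111.32)² + (0.0070·50.05)²) = √(209.427207 + 0.122745) = 14.4758 km
M: √((0.2839·111.32)² + (-0.0751·50.05)²) = √(998.796888 + 14.128239) = 31.8265 km
N: √((-0.2729·111.32)² + (0.3685·50.05)²) = √(922.897494 + 340.159926) = 35.5395 km
O: √((0.0624·111.32)² + (0.2398·50.05)²) = √(48.252028 + 144.047764) = 13.8672 km
Sorted: K (12.0809 km) < O (13.8672 km) < L (14.4758 km) < F (14.8753 km) < …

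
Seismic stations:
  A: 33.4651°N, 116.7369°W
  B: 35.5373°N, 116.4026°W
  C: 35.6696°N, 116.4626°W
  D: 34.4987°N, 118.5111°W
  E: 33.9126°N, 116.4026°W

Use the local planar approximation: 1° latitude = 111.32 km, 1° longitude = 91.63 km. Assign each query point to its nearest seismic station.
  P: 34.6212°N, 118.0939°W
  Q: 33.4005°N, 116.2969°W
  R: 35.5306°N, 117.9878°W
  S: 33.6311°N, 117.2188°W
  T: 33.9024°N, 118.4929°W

P at 34.6212°N, 118.0939°W:
  A: 178.9521 km
  B: 185.5178 km
  C: 189.6413 km
  D: 40.5875 km
  E: 173.8941 km
  → nearest: D (40.5875 km)
Q at 33.4005°N, 116.2969°W:
  A: 40.9535 km
  B: 238.0657 km
  C: 253.0521 km
  D: 236.8727 km
  E: 57.8239 km
  → nearest: A (40.9535 km)
R at 35.5306°N, 117.9878°W:
  A: 256.9167 km
  B: 145.2538 km
  C: 140.6081 km
  D: 124.4772 km
  E: 231.3867 km
  → nearest: D (124.4772 km)
S at 33.6311°N, 117.2188°W:
  A: 47.8673 km
  B: 224.9919 km
  C: 237.2689 km
  D: 152.8060 km
  E: 81.0881 km
  → nearest: A (47.8673 km)
T at 33.9024°N, 118.4929°W:
  A: 168.1051 km
  B: 264.2126 km
  C: 270.7585 km
  D: 66.4011 km
  E: 191.5376 km
  → nearest: D (66.4011 km)

P→D; Q→A; R→D; S→A; T→D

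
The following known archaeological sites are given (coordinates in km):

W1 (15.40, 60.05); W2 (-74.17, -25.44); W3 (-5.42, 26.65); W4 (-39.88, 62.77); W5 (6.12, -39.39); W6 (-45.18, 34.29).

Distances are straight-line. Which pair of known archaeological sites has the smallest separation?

W4 and W6

Pairwise distances:
W1–W2: 123.82 km
W1–W3: 39.36 km
W1–W4: 55.35 km
W1–W5: 99.87 km
W1–W6: 65.83 km
W2–W3: 86.26 km
W2–W4: 94.64 km
W2–W5: 81.49 km
W2–W6: 66.39 km
W3–W4: 49.92 km
W3–W5: 67.04 km
W3–W6: 40.49 km
W4–W5: 112.04 km
W4–W6: 28.97 km
W5–W6: 89.78 km
Closest pair: W4–W6 at 28.97 km.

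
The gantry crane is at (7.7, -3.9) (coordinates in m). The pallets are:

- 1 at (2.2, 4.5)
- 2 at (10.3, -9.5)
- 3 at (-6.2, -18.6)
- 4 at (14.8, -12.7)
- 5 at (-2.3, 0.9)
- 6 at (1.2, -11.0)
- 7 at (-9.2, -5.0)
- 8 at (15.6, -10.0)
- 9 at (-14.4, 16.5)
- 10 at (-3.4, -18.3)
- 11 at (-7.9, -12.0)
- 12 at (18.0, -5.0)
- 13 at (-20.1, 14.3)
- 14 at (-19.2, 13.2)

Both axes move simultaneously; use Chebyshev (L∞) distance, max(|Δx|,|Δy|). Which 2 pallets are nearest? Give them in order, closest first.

Distances from (7.7, -3.9):
1: 8.4 m
2: 5.6 m
3: 14.7 m
4: 8.8 m
5: 10.0 m
6: 7.1 m
7: 16.9 m
8: 7.9 m
9: 22.1 m
10: 14.4 m
11: 15.6 m
12: 10.3 m
13: 27.8 m
14: 26.9 m
Sorted: 2 (5.6 m) < 6 (7.1 m) < 8 (7.9 m) < 1 (8.4 m) < …

2, 6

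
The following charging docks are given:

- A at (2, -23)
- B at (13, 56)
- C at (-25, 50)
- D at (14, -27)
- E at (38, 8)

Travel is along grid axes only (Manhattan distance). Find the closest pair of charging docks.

A and D

Pairwise distances:
A–D: 16
B–C: 44
D–E: 59
A–E: 67
B–E: 73
B–D: 84
A–B: 90
A–C: 100
C–E: 105
C–D: 116
Closest pair: A–D at 16.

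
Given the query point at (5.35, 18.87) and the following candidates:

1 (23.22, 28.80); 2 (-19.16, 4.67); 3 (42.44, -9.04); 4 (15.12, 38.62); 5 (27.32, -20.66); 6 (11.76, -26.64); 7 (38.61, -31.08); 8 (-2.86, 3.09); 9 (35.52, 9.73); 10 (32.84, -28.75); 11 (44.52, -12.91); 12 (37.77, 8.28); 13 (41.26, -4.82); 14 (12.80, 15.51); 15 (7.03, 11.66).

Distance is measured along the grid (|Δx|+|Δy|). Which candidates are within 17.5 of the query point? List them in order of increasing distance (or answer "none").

15, 14

Distances from (5.35, 18.87):
1: 27.80
2: 38.71
3: 65.00
4: 29.52
5: 61.50
6: 51.92
7: 83.21
8: 23.99
9: 39.31
10: 75.11
11: 70.95
12: 43.01
13: 59.60
14: 10.81
15: 8.89
Threshold 17.5: 15 (8.89), 14 (10.81) are within range.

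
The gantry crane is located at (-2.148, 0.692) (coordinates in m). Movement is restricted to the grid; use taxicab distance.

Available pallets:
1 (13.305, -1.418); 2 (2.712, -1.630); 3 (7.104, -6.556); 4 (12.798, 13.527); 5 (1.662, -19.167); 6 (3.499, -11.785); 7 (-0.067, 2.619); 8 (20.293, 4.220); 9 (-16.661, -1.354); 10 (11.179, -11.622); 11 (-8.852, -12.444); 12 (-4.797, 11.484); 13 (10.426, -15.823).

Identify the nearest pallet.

7

Distances from (-2.148, 0.692):
1: |15.453| + |-2.110| = 15.453 + 2.110 = 17.563 m
2: |4.860| + |-2.322| = 4.860 + 2.322 = 7.182 m
3: |9.252| + |-7.248| = 9.252 + 7.248 = 16.500 m
4: |14.946| + |12.835| = 14.946 + 12.835 = 27.781 m
5: |3.810| + |-19.859| = 3.810 + 19.859 = 23.669 m
6: |5.647| + |-12.477| = 5.647 + 12.477 = 18.124 m
7: |2.081| + |1.927| = 2.081 + 1.927 = 4.008 m
8: |22.441| + |3.528| = 22.441 + 3.528 = 25.969 m
9: |-14.513| + |-2.046| = 14.513 + 2.046 = 16.559 m
10: |13.327| + |-12.314| = 13.327 + 12.314 = 25.641 m
11: |-6.704| + |-13.136| = 6.704 + 13.136 = 19.840 m
12: |-2.649| + |10.792| = 2.649 + 10.792 = 13.441 m
13: |12.574| + |-16.515| = 12.574 + 16.515 = 29.089 m
Minimum: 7 at 4.008 m.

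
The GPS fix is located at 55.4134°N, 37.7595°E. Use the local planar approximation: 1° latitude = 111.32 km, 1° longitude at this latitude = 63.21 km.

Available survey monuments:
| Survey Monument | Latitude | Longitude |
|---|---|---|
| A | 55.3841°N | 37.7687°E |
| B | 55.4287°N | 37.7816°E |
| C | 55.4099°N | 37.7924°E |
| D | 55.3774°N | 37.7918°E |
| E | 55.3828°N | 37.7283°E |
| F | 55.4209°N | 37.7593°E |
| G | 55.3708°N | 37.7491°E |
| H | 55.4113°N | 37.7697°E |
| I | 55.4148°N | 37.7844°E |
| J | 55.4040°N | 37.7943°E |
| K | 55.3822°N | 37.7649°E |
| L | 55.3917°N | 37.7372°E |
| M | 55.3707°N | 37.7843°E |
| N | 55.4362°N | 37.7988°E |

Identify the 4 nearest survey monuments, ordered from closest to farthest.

H, F, I, C

Distances from 55.4134°N, 37.7595°E:
A: 3.3131 km
B: 2.2028 km
C: 2.1158 km
D: 4.4976 km
E: 3.9361 km
F: 0.8350 km
G: 4.7876 km
H: 0.6858 km
I: 1.5816 km
J: 2.4359 km
K: 3.4899 km
L: 2.7968 km
M: 5.0052 km
N: 3.5515 km
Sorted: H (0.6858 km) < F (0.8350 km) < I (1.5816 km) < C (2.1158 km) < B (2.2028 km) < J (2.4359 km) < …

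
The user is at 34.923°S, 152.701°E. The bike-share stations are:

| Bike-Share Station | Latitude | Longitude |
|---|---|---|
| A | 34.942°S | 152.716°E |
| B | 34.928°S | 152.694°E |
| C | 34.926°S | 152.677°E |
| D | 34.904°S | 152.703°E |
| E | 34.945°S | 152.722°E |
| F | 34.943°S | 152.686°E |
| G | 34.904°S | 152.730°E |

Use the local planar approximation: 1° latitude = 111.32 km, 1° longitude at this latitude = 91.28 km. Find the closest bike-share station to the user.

B

Distances from 34.923°S, 152.701°E:
A: √((-0.019·111.32)² + (0.015·91.28)²) = √(4.47356 + 1.87471) = 2.520 km
B: √((-0.005·111.32)² + (-0.007·91.28)²) = √(0.30980 + 0.40827) = 0.847 km
C: √((-0.003·111.32)² + (-0.024·91.28)²) = √(0.11153 + 4.79925) = 2.216 km
D: √((0.019·111.32)² + (0.002·91.28)²) = √(4.47356 + 0.03333) = 2.123 km
E: √((-0.022·111.32)² + (0.021·91.28)²) = √(5.99780 + 3.67443) = 3.110 km
F: √((-0.020·111.32)² + (-0.015·91.28)²) = √(4.95686 + 1.87471) = 2.614 km
G: √((0.019·111.32)² + (0.029·91.28)²) = √(4.47356 + 7.00724) = 3.388 km
Minimum: B at 0.847 km.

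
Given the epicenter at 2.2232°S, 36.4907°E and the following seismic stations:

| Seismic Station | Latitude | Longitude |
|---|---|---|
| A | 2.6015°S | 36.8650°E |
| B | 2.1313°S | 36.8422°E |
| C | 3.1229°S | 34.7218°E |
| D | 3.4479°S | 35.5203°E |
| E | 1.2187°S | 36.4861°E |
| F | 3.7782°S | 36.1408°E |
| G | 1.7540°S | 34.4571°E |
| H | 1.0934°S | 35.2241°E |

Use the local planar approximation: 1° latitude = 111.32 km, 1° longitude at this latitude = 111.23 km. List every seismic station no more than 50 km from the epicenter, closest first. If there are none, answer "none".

B

Distances from 2.2232°S, 36.4907°E:
A: √((-0.3783·111.32)² + (0.3743·111.23)²) = √(1773.450528 + 1733.339080) = 59.2182 km
B: √((0.0919·111.32)² + (0.3515·111.23)²) = √(104.659202 + 1528.602386) = 40.4136 km
C: √((-0.8997·111.32)² + (-1.7689·111.23)²) = √(10030.944702 + 38712.430467) = 220.7790 km
D: √((-1.2247·111.32)² + (-0.9704·111.23)²) = √(18586.851580 + 11650.523767) = 173.8890 km
E: √((1.0045·111.32)² + (-0.0046·111.23)²) = √(12503.922622 + 0.261794) = 111.8221 km
F: √((-1.5550·111.32)² + (-0.3499·111.23)²) = √(29964.510127 + 1514.717906) = 177.4239 km
G: √((0.4692·111.32)² + (-2.0336·111.23)²) = √(2728.113296 + 51165.231194) = 232.1494 km
H: √((1.1298·111.32)² + (-1.2666·111.23)²) = √(15817.925878 + 19848.278351) = 188.8550 km
Threshold 50 km: B (40.4136 km) is within range.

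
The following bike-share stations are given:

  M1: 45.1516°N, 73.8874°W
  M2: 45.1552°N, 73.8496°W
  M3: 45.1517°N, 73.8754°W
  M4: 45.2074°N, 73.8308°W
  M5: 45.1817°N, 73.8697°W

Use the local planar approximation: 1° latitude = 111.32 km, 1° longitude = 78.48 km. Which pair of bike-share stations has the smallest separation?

Pairwise distances:
M1–M2: 2.9935 km
M1–M3: 0.9418 km
M1–M4: 7.6365 km
M1–M5: 3.6273 km
M2–M3: 2.0619 km
M2–M4: 5.9953 km
M2–M5: 3.3453 km
M3–M4: 7.1202 km
M3–M5: 3.3694 km
M4–M5: 4.1839 km
Closest pair: M1–M3 at 0.9418 km.

M1 and M3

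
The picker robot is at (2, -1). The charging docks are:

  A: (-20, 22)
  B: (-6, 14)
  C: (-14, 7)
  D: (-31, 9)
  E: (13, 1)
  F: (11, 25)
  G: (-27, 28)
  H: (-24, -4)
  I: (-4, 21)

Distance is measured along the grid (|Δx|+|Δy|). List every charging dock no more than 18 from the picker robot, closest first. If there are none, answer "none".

Distances from (2, -1):
A: |-22| + |23| = 22 + 23 = 45
B: |-8| + |15| = 8 + 15 = 23
C: |-16| + |8| = 16 + 8 = 24
D: |-33| + |10| = 33 + 10 = 43
E: |11| + |2| = 11 + 2 = 13
F: |9| + |26| = 9 + 26 = 35
G: |-29| + |29| = 29 + 29 = 58
H: |-26| + |-3| = 26 + 3 = 29
I: |-6| + |22| = 6 + 22 = 28
Threshold 18: E (13) is within range.

E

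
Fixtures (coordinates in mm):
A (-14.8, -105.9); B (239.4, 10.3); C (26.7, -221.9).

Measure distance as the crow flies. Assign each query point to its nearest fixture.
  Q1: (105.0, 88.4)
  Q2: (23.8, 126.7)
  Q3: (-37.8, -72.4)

Q1→B; Q2→A; Q3→A

Q1 at (105.0, 88.4):
  A: √((-119.8)² + (-194.3)²) = √(14352.040 + 37752.490) = 228.3 mm
  B: √((134.4)² + (-78.1)²) = √(18063.360 + 6099.610) = 155.4 mm
  C: √((-78.3)² + (-310.3)²) = √(6130.890 + 96286.090) = 320.0 mm
  → nearest: B (155.4 mm)
Q2 at (23.8, 126.7):
  A: √((-38.6)² + (-232.6)²) = √(1489.960 + 54102.760) = 235.8 mm
  B: √((215.6)² + (-116.4)²) = √(46483.360 + 13548.960) = 245.0 mm
  C: √((2.9)² + (-348.6)²) = √(8.410 + 121521.960) = 348.6 mm
  → nearest: A (235.8 mm)
Q3 at (-37.8, -72.4):
  A: √((23.0)² + (-33.5)²) = √(529.000 + 1122.250) = 40.6 mm
  B: √((277.2)² + (82.7)²) = √(76839.840 + 6839.290) = 289.3 mm
  C: √((64.5)² + (-149.5)²) = √(4160.250 + 22350.250) = 162.8 mm
  → nearest: A (40.6 mm)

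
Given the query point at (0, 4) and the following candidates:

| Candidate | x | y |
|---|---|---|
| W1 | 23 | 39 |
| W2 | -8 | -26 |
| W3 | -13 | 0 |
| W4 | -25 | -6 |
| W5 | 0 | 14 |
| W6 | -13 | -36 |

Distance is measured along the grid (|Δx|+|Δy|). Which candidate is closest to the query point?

Distances from (0, 4):
W1: 58
W2: 38
W3: 17
W4: 35
W5: 10
W6: 53
Minimum: W5 at 10.

W5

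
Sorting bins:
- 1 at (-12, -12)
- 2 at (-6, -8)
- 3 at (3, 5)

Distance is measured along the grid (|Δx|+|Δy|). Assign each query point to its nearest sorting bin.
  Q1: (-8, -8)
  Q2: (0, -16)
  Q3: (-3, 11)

Q1→2; Q2→2; Q3→3

Q1 at (-8, -8):
  1: 8
  2: 2
  3: 24
  → nearest: 2 (2)
Q2 at (0, -16):
  1: 16
  2: 14
  3: 24
  → nearest: 2 (14)
Q3 at (-3, 11):
  1: 32
  2: 22
  3: 12
  → nearest: 3 (12)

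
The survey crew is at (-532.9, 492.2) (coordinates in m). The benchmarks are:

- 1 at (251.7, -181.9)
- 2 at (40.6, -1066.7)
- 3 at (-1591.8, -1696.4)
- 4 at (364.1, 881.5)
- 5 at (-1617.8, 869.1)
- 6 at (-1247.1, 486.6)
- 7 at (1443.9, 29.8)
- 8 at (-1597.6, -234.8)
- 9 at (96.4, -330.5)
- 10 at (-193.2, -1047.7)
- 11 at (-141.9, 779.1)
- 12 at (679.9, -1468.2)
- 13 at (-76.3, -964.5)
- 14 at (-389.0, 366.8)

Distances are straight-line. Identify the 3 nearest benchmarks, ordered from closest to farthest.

14, 11, 6

Distances from (-532.9, 492.2):
1: √((784.6)² + (-674.1)²) = √(615597.160 + 454410.810) = 1034.4 m
2: √((573.5)² + (-1558.9)²) = √(328902.250 + 2430169.210) = 1661.0 m
3: √((-1058.9)² + (-2188.6)²) = √(1121269.210 + 4789969.960) = 2431.3 m
4: √((897.0)² + (389.3)²) = √(804609.000 + 151554.490) = 977.8 m
5: √((-1084.9)² + (376.9)²) = √(1177008.010 + 142053.610) = 1148.5 m
6: √((-714.2)² + (-5.6)²) = √(510081.640 + 31.360) = 714.2 m
7: √((1976.8)² + (-462.4)²) = √(3907738.240 + 213813.760) = 2030.2 m
8: √((-1064.7)² + (-727.0)²) = √(1133586.090 + 528529.000) = 1289.2 m
9: √((629.3)² + (-822.7)²) = √(396018.490 + 676835.290) = 1035.8 m
10: √((339.7)² + (-1539.9)²) = √(115396.090 + 2371292.010) = 1576.9 m
11: √((391.0)² + (286.9)²) = √(152881.000 + 82311.610) = 485.0 m
12: √((1212.8)² + (-1960.4)²) = √(1470883.840 + 3843168.160) = 2305.2 m
13: √((456.6)² + (-1456.7)²) = √(208483.560 + 2121974.890) = 1526.6 m
14: √((143.9)² + (-125.4)²) = √(20707.210 + 15725.160) = 190.9 m
Sorted: 14 (190.9 m) < 11 (485.0 m) < 6 (714.2 m) < 4 (977.8 m) < 1 (1034.4 m) < …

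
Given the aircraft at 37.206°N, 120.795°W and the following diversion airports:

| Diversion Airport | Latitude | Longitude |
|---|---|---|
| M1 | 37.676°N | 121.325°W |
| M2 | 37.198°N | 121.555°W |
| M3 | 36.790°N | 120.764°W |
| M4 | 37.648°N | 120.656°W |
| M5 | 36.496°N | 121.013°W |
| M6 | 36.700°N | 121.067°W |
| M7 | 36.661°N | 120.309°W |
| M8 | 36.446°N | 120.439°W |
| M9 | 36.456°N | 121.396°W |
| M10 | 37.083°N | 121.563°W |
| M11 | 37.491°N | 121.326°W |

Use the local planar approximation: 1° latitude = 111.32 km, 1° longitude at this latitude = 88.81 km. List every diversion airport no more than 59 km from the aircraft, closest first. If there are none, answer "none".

M3, M4, M11

Distances from 37.206°N, 120.795°W:
M1: √((0.470·111.32)² + (-0.530·88.81)²) = √(2737.42426 + 2215.51900) = 70.377 km
M2: √((-0.008·111.32)² + (-0.760·88.81)²) = √(0.79310 + 4555.65602) = 67.501 km
M3: √((-0.416·111.32)² + (0.031·88.81)²) = √(2144.53460 + 7.57961) = 46.391 km
M4: √((0.442·111.32)² + (0.139·88.81)²) = √(2420.97851 + 152.38890) = 50.728 km
M5: √((-0.710·111.32)² + (-0.218·88.81)²) = √(6246.87898 + 374.83206) = 81.374 km
M6: √((-0.506·111.32)² + (-0.272·88.81)²) = √(3172.83457 + 583.52780) = 61.289 km
M7: √((-0.545·111.32)² + (0.486·88.81)²) = √(3680.77610 + 1862.92889) = 74.456 km
M8: √((-0.760·111.32)² + (0.356·88.81)²) = √(7157.70145 + 999.59422) = 90.318 km
M9: √((-0.750·111.32)² + (-0.601·88.81)²) = √(6970.58010 + 2848.87034) = 99.093 km
M10: √((-0.123·111.32)² + (-0.768·88.81)²) = √(187.48072 + 4652.06935) = 69.567 km
M11: √((0.285·111.32)² + (-0.531·88.81)²) = √(1006.55177 + 2223.88734) = 56.837 km
Threshold 59 km: M3 (46.391 km), M4 (50.728 km), M11 (56.837 km) are within range.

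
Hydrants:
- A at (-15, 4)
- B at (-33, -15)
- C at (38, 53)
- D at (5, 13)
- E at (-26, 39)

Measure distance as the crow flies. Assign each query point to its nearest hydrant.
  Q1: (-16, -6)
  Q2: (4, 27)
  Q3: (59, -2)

Q1 at (-16, -6):
  A: 10.05
  B: 19.24
  C: 79.98
  D: 28.32
  E: 46.10
  → nearest: A (10.05)
Q2 at (4, 27):
  A: 29.83
  B: 55.97
  C: 42.80
  D: 14.04
  E: 32.31
  → nearest: D (14.04)
Q3 at (59, -2):
  A: 74.24
  B: 92.91
  C: 58.87
  D: 56.04
  E: 94.37
  → nearest: D (56.04)

Q1→A; Q2→D; Q3→D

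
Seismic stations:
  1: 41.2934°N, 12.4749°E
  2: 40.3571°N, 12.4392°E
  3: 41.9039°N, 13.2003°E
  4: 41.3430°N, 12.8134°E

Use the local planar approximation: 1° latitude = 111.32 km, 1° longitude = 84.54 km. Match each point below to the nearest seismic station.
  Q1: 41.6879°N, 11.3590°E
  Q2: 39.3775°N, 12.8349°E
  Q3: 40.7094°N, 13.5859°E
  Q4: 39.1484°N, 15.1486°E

Q1→1; Q2→2; Q3→4; Q4→2

Q1 at 41.6879°N, 11.3590°E:
  1: √((-0.3945·111.32)² + (1.1159·84.54)²) = √(1928.592220 + 8899.693338) = 104.0590 km
  2: √((-1.3308·111.32)² + (1.0802·84.54)²) = √(21946.839101 + 8339.362125) = 174.0293 km
  3: √((0.2160·111.32)² + (1.8413·84.54)²) = √(578.167796 + 24231.125855) = 157.5097 km
  4: √((-0.3449·111.32)² + (1.4544·84.54)²) = √(1474.119815 + 15117.926123) = 128.8101 km
  → nearest: 1 (104.0590 km)
Q2 at 39.3775°N, 12.8349°E:
  1: √((1.9159·111.32)² + (-0.3600·84.54)²) = √(45487.500165 + 926.252703) = 215.4385 km
  2: √((0.9796·111.32)² + (-0.3957·84.54)²) = √(11891.700104 + 1119.068284) = 114.0648 km
  3: √((2.5264·111.32)² + (0.3654·84.54)²) = √(79095.289624 + 954.248691) = 282.9303 km
  4: √((1.9655·111.32)² + (-0.0215·84.54)²) = √(47873.203696 + 3.303706) = 218.8070 km
  → nearest: 2 (114.0648 km)
Q3 at 40.7094°N, 13.5859°E:
  1: √((0.5840·111.32)² + (-1.1110·84.54)²) = √(4226.414518 + 8821.706505) = 114.2284 km
  2: √((-0.3523·111.32)² + (-1.1467·84.54)²) = √(1538.054348 + 9397.754854) = 104.5744 km
  3: √((1.1945·111.32)² + (-0.3856·84.54)²) = √(17681.483639 + 1062.670287) = 136.9093 km
  4: √((0.6336·111.32)² + (-0.7725·84.54)²) = √(4974.812679 + 4265.023841) = 96.1241 km
  → nearest: 4 (96.1241 km)
Q4 at 39.1484°N, 15.1486°E:
  1: √((2.1450·111.32)² + (-2.6737·84.54)²) = √(57016.556986 + 51091.639493) = 328.7981 km
  2: √((1.2087·111.32)² + (-2.7094·84.54)²) = √(18104.370951 + 52465.128383) = 265.6492 km
  3: √((2.7555·111.32)² + (-1.9483·84.54)²) = √(94090.814070 + 27129.147577) = 348.1666 km
  4: √((2.1946·111.32)² + (-2.3352·84.54)²) = √(59683.893267 + 38973.790916) = 314.0982 km
  → nearest: 2 (265.6492 km)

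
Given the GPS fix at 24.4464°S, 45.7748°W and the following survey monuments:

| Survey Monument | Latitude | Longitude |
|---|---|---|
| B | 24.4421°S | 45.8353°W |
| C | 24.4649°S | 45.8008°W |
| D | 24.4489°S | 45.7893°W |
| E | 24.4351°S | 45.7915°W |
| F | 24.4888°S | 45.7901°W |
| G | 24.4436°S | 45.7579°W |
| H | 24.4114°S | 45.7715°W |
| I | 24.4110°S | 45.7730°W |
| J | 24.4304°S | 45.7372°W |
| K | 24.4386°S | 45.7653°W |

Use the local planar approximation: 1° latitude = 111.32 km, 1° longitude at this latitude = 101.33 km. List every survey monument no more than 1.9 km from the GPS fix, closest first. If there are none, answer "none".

Distances from 24.4464°S, 45.7748°W:
B: √((0.0043·111.32)² + (-0.0605·101.33)²) = √(0.229131 + 37.582601) = 6.1491 km
C: √((-0.0185·111.32)² + (-0.0260·101.33)²) = √(4.241211 + 6.941012) = 3.3440 km
D: √((-0.0025·111.32)² + (-0.0145·101.33)²) = √(0.077451 + 2.158798) = 1.4954 km
E: √((0.0113·111.32)² + (-0.0167·101.33)²) = √(1.582353 + 2.863578) = 2.1085 km
F: √((-0.0424·111.32)² + (-0.0153·101.33)²) = √(22.278098 + 2.403582) = 4.9681 km
G: √((0.0028·111.32)² + (0.0169·101.33)²) = √(0.097154 + 2.932577) = 1.7406 km
H: √((0.0350·111.32)² + (0.0033·101.33)²) = √(15.180374 + 0.111816) = 3.9105 km
I: √((0.0354·111.32)² + (0.0018·101.33)²) = √(15.529337 + 0.033268) = 3.9449 km
J: √((0.0160·111.32)² + (0.0376·101.33)²) = √(3.172388 + 14.516161) = 4.2058 km
K: √((0.0078·111.32)² + (0.0095·101.33)²) = √(0.753938 + 0.926666) = 1.2964 km
Threshold 1.9 km: K (1.2964 km), D (1.4954 km), G (1.7406 km) are within range.

K, D, G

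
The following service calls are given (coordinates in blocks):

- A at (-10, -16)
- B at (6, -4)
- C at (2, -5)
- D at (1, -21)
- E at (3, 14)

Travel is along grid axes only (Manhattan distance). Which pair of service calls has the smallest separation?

Pairwise distances:
A–B: 28 blocks
A–C: 23 blocks
A–D: 16 blocks
A–E: 43 blocks
B–C: 5 blocks
B–D: 22 blocks
B–E: 21 blocks
C–D: 17 blocks
C–E: 20 blocks
D–E: 37 blocks
Closest pair: B–C at 5 blocks.

B and C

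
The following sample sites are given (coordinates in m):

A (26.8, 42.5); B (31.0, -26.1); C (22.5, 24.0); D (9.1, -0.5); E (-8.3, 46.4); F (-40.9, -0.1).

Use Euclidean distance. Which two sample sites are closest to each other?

A and C

Pairwise distances:
A–C: 18.99 m
C–D: 27.93 m
B–D: 33.69 m
A–E: 35.32 m
C–E: 38.08 m
A–D: 46.50 m
D–F: 50.00 m
D–E: 50.02 m
B–C: 50.82 m
E–F: 56.79 m
C–F: 67.83 m
A–B: 68.73 m
B–F: 76.46 m
A–F: 79.99 m
B–E: 82.47 m
Closest pair: A–C at 18.99 m.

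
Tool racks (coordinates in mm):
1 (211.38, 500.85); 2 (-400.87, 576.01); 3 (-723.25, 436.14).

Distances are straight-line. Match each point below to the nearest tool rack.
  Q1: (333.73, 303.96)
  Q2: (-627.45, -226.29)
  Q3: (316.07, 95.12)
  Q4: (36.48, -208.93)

Q1 at (333.73, 303.96):
  1: 231.81 mm
  2: 783.36 mm
  3: 1065.21 mm
  → nearest: 1 (231.81 mm)
Q2 at (-627.45, -226.29):
  1: 1110.12 mm
  2: 833.68 mm
  3: 669.32 mm
  → nearest: 3 (669.32 mm)
Q3 at (316.07, 95.12):
  1: 419.02 mm
  2: 863.28 mm
  3: 1093.84 mm
  → nearest: 1 (419.02 mm)
Q4 at (36.48, -208.93):
  1: 731.01 mm
  2: 898.56 mm
  3: 996.65 mm
  → nearest: 1 (731.01 mm)

Q1→1; Q2→3; Q3→1; Q4→1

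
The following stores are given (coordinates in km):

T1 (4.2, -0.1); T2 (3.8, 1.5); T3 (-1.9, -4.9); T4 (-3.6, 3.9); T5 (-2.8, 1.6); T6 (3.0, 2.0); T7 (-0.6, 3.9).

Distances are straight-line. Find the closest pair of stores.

T2 and T6

Pairwise distances:
T2–T6: √((-0.8)² + (0.5)²) = √(0.6400 + 0.2500) = 0.94 km
T1–T2: √((-0.4)² + (1.6)²) = √(0.1600 + 2.5600) = 1.65 km
T1–T6: √((-1.2)² + (2.1)²) = √(1.4400 + 4.4100) = 2.42 km
T4–T5: √((0.8)² + (-2.3)²) = √(0.6400 + 5.2900) = 2.44 km
T4–T7: √((3.0)² + (0.0)²) = √(9.0000 + 0.0000) = 3.00 km
T5–T7: √((2.2)² + (2.3)²) = √(4.8400 + 5.2900) = 3.18 km
T6–T7: √((-3.6)² + (1.9)²) = √(12.9600 + 3.6100) = 4.07 km
T2–T7: √((-4.4)² + (2.4)²) = √(19.3600 + 5.7600) = 5.01 km
T5–T6: √((5.8)² + (0.4)²) = √(33.6400 + 0.1600) = 5.81 km
T1–T7: √((-4.8)² + (4.0)²) = √(23.0400 + 16.0000) = 6.25 km
T3–T5: √((-0.9)² + (6.5)²) = √(0.8100 + 42.2500) = 6.56 km
T2–T5: √((-6.6)² + (0.1)²) = √(43.5600 + 0.0100) = 6.60 km
T4–T6: √((6.6)² + (-1.9)²) = √(43.5600 + 3.6100) = 6.87 km
T1–T5: √((-7.0)² + (1.7)²) = √(49.0000 + 2.8900) = 7.20 km
T1–T3: √((-6.1)² + (-4.8)²) = √(37.2100 + 23.0400) = 7.76 km
T2–T4: √((-7.4)² + (2.4)²) = √(54.7600 + 5.7600) = 7.78 km
T3–T6: √((4.9)² + (6.9)²) = √(24.0100 + 47.6100) = 8.46 km
T2–T3: √((-5.7)² + (-6.4)²) = √(32.4900 + 40.9600) = 8.57 km
T1–T4: √((-7.8)² + (4.0)²) = √(60.8400 + 16.0000) = 8.77 km
T3–T7: √((1.3)² + (8.8)²) = √(1.6900 + 77.4400) = 8.90 km
T3–T4: √((-1.7)² + (8.8)²) = √(2.8900 + 77.4400) = 8.96 km
Closest pair: T2–T6 at 0.94 km.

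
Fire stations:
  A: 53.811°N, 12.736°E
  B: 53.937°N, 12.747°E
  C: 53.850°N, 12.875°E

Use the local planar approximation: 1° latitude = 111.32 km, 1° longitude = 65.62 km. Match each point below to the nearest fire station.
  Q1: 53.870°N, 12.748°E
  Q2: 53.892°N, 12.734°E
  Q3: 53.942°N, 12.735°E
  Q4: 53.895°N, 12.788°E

Q1 at 53.870°N, 12.748°E:
  A: √((-0.059·111.32)² + (-0.012·65.62)²) = √(43.13705 + 0.62006) = 6.615 km
  B: √((0.067·111.32)² + (-0.001·65.62)²) = √(55.62833 + 0.00431) = 7.459 km
  C: √((-0.020·111.32)² + (0.127·65.62)²) = √(4.95686 + 69.45122) = 8.626 km
  → nearest: A (6.615 km)
Q2 at 53.892°N, 12.734°E:
  A: √((-0.081·111.32)² + (0.002·65.62)²) = √(81.30485 + 0.01722) = 9.018 km
  B: √((0.045·111.32)² + (0.013·65.62)²) = √(25.09409 + 0.72771) = 5.082 km
  C: √((-0.042·111.32)² + (0.141·65.62)²) = √(21.85974 + 85.60728) = 10.367 km
  → nearest: B (5.082 km)
Q3 at 53.942°N, 12.735°E:
  A: √((-0.131·111.32)² + (0.001·65.62)²) = √(212.66156 + 0.00431) = 14.583 km
  B: √((-0.005·111.32)² + (0.012·65.62)²) = √(0.30980 + 0.62006) = 0.964 km
  C: √((-0.092·111.32)² + (0.140·65.62)²) = √(104.88709 + 84.39729) = 13.758 km
  → nearest: B (0.964 km)
Q4 at 53.895°N, 12.788°E:
  A: √((-0.084·111.32)² + (-0.052·65.62)²) = √(87.43896 + 11.64338) = 9.954 km
  B: √((0.042·111.32)² + (-0.041·65.62)²) = √(21.85974 + 7.23836) = 5.394 km
  C: √((-0.045·111.32)² + (0.087·65.62)²) = √(25.09409 + 32.59200) = 7.595 km
  → nearest: B (5.394 km)

Q1→A; Q2→B; Q3→B; Q4→B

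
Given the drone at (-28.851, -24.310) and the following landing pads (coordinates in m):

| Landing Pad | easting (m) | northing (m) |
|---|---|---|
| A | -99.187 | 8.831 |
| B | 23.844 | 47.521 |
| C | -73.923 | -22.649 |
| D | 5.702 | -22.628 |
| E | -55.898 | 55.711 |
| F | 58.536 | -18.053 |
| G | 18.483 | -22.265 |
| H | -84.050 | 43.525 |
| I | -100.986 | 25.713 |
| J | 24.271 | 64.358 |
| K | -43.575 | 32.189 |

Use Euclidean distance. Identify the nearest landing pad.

Distances from (-28.851, -24.310):
A: 77.753 m
B: 89.087 m
C: 45.103 m
D: 34.594 m
E: 84.468 m
F: 87.611 m
G: 47.378 m
H: 87.456 m
I: 87.782 m
J: 103.363 m
K: 58.386 m
Minimum: D at 34.594 m.

D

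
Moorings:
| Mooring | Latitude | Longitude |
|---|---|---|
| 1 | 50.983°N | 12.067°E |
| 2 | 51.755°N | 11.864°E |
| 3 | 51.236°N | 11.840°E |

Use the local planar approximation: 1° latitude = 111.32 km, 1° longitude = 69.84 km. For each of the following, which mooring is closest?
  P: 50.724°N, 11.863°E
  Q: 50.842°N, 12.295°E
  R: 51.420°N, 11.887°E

P at 50.724°N, 11.863°E:
  1: √((0.259·111.32)² + (0.204·69.84)²) = √(831.27730 + 202.98727) = 32.160 km
  2: √((1.031·111.32)² + (0.001·69.84)²) = √(13172.36408 + 0.00488) = 114.771 km
  3: √((0.512·111.32)² + (-0.023·69.84)²) = √(3248.52578 + 2.58026) = 57.018 km
  → nearest: 1 (32.160 km)
Q at 50.842°N, 12.295°E:
  1: √((0.141·111.32)² + (-0.228·69.84)²) = √(246.36818 + 253.55849) = 22.359 km
  2: √((0.913·111.32)² + (-0.431·69.84)²) = √(10329.70575 + 906.07261) = 105.999 km
  3: √((0.394·111.32)² + (-0.455·69.84)²) = √(1923.70662 + 1009.79044) = 54.162 km
  → nearest: 1 (22.359 km)
R at 51.420°N, 11.887°E:
  1: √((-0.437·111.32)² + (0.180·69.84)²) = √(2366.51504 + 158.03507) = 50.245 km
  2: √((0.335·111.32)² + (-0.023·69.84)²) = √(1390.70818 + 2.58026) = 37.327 km
  3: √((-0.184·111.32)² + (-0.047·69.84)²) = √(419.54837 + 10.77467) = 20.744 km
  → nearest: 3 (20.744 km)

P→1; Q→1; R→3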